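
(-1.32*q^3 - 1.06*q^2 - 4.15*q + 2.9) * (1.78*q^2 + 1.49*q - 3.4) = -2.3496*q^5 - 3.8536*q^4 - 4.4784*q^3 + 2.5825*q^2 + 18.431*q - 9.86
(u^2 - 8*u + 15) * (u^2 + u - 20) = u^4 - 7*u^3 - 13*u^2 + 175*u - 300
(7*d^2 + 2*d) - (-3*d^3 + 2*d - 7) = 3*d^3 + 7*d^2 + 7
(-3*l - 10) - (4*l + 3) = -7*l - 13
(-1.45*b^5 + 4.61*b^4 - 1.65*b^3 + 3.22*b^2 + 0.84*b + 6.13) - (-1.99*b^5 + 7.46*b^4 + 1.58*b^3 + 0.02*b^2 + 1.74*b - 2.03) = 0.54*b^5 - 2.85*b^4 - 3.23*b^3 + 3.2*b^2 - 0.9*b + 8.16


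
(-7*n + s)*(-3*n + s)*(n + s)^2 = 21*n^4 + 32*n^3*s + 2*n^2*s^2 - 8*n*s^3 + s^4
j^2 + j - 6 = (j - 2)*(j + 3)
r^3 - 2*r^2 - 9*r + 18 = (r - 3)*(r - 2)*(r + 3)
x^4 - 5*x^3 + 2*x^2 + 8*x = x*(x - 4)*(x - 2)*(x + 1)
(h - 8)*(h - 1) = h^2 - 9*h + 8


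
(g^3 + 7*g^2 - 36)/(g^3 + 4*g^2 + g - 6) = (g^2 + 4*g - 12)/(g^2 + g - 2)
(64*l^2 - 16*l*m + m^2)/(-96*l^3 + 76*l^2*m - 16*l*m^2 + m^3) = (-8*l + m)/(12*l^2 - 8*l*m + m^2)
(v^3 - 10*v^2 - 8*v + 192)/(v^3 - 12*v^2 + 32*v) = (v^2 - 2*v - 24)/(v*(v - 4))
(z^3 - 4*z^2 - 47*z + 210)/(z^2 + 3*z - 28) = (z^2 - 11*z + 30)/(z - 4)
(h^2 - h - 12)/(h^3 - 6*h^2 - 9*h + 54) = (h - 4)/(h^2 - 9*h + 18)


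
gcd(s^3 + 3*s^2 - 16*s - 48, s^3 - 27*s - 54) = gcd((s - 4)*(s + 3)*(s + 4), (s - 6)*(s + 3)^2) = s + 3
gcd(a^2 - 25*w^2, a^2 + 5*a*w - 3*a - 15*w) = a + 5*w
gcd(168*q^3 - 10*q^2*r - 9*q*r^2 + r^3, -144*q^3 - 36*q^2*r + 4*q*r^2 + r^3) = 24*q^2 + 2*q*r - r^2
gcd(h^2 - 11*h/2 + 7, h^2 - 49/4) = h - 7/2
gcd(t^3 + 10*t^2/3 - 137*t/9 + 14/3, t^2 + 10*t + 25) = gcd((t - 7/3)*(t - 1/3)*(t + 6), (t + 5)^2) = 1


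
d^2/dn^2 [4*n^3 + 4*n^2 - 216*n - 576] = 24*n + 8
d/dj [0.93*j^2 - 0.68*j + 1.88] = 1.86*j - 0.68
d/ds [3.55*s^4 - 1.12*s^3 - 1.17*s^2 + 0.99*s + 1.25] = 14.2*s^3 - 3.36*s^2 - 2.34*s + 0.99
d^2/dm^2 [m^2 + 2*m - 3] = 2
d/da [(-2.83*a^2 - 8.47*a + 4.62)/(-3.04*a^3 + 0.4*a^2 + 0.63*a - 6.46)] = (-8.6032*a^4 - 51.4976*a^3 + 43.7395*a^2 + 32.8676*a + 51.8056)/(9.2416*a^6 - 2.432*a^5 - 3.6704*a^4 + 39.7808*a^3 - 4.7711*a^2 - 8.1396*a + 41.7316)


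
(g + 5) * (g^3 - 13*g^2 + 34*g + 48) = g^4 - 8*g^3 - 31*g^2 + 218*g + 240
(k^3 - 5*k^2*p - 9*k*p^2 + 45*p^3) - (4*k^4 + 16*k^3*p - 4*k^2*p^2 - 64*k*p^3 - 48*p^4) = -4*k^4 - 16*k^3*p + k^3 + 4*k^2*p^2 - 5*k^2*p + 64*k*p^3 - 9*k*p^2 + 48*p^4 + 45*p^3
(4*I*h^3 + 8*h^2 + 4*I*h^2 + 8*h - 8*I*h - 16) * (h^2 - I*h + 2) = 4*I*h^5 + 12*h^4 + 4*I*h^4 + 12*h^3 - 8*I*h^3 - 8*h^2 + 16*h - 32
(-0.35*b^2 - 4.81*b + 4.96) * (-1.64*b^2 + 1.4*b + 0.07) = 0.574*b^4 + 7.3984*b^3 - 14.8929*b^2 + 6.6073*b + 0.3472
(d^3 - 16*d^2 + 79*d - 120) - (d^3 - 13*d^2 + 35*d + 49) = -3*d^2 + 44*d - 169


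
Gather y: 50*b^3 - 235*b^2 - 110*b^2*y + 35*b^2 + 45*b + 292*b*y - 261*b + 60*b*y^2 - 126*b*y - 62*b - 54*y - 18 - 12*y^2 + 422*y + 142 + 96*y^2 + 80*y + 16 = 50*b^3 - 200*b^2 - 278*b + y^2*(60*b + 84) + y*(-110*b^2 + 166*b + 448) + 140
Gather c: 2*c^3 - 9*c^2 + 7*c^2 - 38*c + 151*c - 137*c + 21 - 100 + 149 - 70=2*c^3 - 2*c^2 - 24*c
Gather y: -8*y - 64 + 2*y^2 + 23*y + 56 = 2*y^2 + 15*y - 8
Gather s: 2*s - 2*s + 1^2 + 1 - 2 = 0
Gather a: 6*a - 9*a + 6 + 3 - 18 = -3*a - 9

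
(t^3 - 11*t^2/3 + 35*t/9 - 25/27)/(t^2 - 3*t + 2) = (27*t^3 - 99*t^2 + 105*t - 25)/(27*(t^2 - 3*t + 2))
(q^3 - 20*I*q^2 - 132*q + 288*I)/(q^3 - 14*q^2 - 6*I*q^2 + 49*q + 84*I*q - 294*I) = (q^2 - 14*I*q - 48)/(q^2 - 14*q + 49)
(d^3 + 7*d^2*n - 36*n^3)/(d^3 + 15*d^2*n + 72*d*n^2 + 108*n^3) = (d - 2*n)/(d + 6*n)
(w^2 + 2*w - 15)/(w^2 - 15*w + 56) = (w^2 + 2*w - 15)/(w^2 - 15*w + 56)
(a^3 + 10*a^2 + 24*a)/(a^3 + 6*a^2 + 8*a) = (a + 6)/(a + 2)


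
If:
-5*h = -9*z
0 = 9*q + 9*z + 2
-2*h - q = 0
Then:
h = 2/13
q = -4/13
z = 10/117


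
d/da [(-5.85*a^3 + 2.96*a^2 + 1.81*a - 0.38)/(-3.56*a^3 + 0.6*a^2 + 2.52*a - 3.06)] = (-7.105427357601e-15*a^5 + 7.02760000000001*a^4 - 16.5968*a^3 + 56.0178*a^2 - 17.6592*a - 4.581)/(12.6736*a^6 - 4.272*a^5 - 17.5824*a^4 + 24.8112*a^3 + 2.6784*a^2 - 15.4224*a + 9.3636)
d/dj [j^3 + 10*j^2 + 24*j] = 3*j^2 + 20*j + 24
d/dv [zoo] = 0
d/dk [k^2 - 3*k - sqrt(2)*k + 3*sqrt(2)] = 2*k - 3 - sqrt(2)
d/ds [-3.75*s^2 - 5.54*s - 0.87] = -7.5*s - 5.54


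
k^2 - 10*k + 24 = (k - 6)*(k - 4)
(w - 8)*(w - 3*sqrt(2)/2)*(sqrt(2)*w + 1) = sqrt(2)*w^3 - 8*sqrt(2)*w^2 - 2*w^2 - 3*sqrt(2)*w/2 + 16*w + 12*sqrt(2)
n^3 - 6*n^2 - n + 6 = (n - 6)*(n - 1)*(n + 1)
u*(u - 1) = u^2 - u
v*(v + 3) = v^2 + 3*v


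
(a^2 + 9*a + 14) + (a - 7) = a^2 + 10*a + 7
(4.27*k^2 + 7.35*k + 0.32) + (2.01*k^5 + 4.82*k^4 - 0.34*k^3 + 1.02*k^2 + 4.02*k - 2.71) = 2.01*k^5 + 4.82*k^4 - 0.34*k^3 + 5.29*k^2 + 11.37*k - 2.39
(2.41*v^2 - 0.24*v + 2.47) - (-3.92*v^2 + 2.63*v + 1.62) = 6.33*v^2 - 2.87*v + 0.85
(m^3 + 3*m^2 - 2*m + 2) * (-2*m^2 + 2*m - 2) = -2*m^5 - 4*m^4 + 8*m^3 - 14*m^2 + 8*m - 4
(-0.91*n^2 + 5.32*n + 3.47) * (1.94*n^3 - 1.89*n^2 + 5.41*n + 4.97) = -1.7654*n^5 + 12.0407*n^4 - 8.2461*n^3 + 17.7002*n^2 + 45.2131*n + 17.2459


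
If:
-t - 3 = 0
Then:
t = -3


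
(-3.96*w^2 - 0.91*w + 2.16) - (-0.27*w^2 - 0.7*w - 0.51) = -3.69*w^2 - 0.21*w + 2.67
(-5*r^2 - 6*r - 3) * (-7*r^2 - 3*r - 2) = 35*r^4 + 57*r^3 + 49*r^2 + 21*r + 6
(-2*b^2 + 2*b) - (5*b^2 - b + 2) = -7*b^2 + 3*b - 2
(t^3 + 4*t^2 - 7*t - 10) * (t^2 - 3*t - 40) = t^5 + t^4 - 59*t^3 - 149*t^2 + 310*t + 400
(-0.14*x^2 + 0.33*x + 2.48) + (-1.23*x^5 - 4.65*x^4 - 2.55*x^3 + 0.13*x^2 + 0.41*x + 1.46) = -1.23*x^5 - 4.65*x^4 - 2.55*x^3 - 0.01*x^2 + 0.74*x + 3.94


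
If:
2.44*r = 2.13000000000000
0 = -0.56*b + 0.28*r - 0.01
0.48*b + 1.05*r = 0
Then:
No Solution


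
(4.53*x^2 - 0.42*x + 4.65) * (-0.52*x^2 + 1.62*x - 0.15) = -2.3556*x^4 + 7.557*x^3 - 3.7779*x^2 + 7.596*x - 0.6975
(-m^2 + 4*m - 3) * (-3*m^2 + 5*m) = 3*m^4 - 17*m^3 + 29*m^2 - 15*m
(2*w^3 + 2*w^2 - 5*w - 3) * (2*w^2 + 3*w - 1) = 4*w^5 + 10*w^4 - 6*w^3 - 23*w^2 - 4*w + 3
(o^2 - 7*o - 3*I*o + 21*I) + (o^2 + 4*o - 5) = 2*o^2 - 3*o - 3*I*o - 5 + 21*I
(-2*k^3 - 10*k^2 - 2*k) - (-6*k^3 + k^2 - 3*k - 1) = 4*k^3 - 11*k^2 + k + 1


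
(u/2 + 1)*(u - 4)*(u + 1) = u^3/2 - u^2/2 - 5*u - 4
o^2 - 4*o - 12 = (o - 6)*(o + 2)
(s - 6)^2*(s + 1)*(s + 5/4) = s^4 - 39*s^3/4 + 41*s^2/4 + 66*s + 45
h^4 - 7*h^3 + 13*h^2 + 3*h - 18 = (h - 3)^2*(h - 2)*(h + 1)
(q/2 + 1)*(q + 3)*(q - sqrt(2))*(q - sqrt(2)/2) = q^4/2 - 3*sqrt(2)*q^3/4 + 5*q^3/2 - 15*sqrt(2)*q^2/4 + 7*q^2/2 - 9*sqrt(2)*q/2 + 5*q/2 + 3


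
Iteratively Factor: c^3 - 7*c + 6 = (c - 1)*(c^2 + c - 6) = (c - 1)*(c + 3)*(c - 2)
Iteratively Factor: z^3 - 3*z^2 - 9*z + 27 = (z - 3)*(z^2 - 9) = (z - 3)*(z + 3)*(z - 3)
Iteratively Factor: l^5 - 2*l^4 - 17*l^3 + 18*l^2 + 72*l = (l + 2)*(l^4 - 4*l^3 - 9*l^2 + 36*l) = (l + 2)*(l + 3)*(l^3 - 7*l^2 + 12*l) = (l - 4)*(l + 2)*(l + 3)*(l^2 - 3*l) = l*(l - 4)*(l + 2)*(l + 3)*(l - 3)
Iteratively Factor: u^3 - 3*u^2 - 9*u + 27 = (u - 3)*(u^2 - 9) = (u - 3)*(u + 3)*(u - 3)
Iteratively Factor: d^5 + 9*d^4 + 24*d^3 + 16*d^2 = (d + 1)*(d^4 + 8*d^3 + 16*d^2) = d*(d + 1)*(d^3 + 8*d^2 + 16*d) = d*(d + 1)*(d + 4)*(d^2 + 4*d) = d^2*(d + 1)*(d + 4)*(d + 4)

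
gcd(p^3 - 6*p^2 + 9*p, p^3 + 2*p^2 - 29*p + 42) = p - 3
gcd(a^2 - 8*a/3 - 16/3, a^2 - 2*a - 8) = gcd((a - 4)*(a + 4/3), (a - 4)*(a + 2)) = a - 4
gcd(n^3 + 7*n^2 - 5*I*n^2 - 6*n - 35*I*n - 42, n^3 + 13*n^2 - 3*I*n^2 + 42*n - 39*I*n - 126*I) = n^2 + n*(7 - 3*I) - 21*I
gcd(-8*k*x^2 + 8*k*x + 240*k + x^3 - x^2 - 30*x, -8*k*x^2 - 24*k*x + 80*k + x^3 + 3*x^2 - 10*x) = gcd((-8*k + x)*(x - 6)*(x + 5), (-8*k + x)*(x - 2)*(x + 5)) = -8*k*x - 40*k + x^2 + 5*x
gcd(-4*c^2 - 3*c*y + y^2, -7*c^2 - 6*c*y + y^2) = c + y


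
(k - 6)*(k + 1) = k^2 - 5*k - 6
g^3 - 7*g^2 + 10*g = g*(g - 5)*(g - 2)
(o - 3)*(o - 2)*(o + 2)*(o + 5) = o^4 + 2*o^3 - 19*o^2 - 8*o + 60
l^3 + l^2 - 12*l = l*(l - 3)*(l + 4)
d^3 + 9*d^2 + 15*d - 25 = (d - 1)*(d + 5)^2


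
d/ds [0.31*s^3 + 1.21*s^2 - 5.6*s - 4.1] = 0.93*s^2 + 2.42*s - 5.6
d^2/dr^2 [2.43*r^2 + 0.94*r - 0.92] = 4.86000000000000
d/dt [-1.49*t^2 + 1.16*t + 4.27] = 1.16 - 2.98*t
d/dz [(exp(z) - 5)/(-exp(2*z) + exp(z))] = (exp(2*z) - 10*exp(z) + 5)*exp(-z)/(exp(2*z) - 2*exp(z) + 1)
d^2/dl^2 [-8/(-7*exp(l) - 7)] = 8*(exp(l) - 1)*exp(l)/(7*(exp(l) + 1)^3)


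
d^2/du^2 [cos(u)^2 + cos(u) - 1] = -cos(u) - 2*cos(2*u)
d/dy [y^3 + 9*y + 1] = 3*y^2 + 9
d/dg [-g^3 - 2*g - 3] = -3*g^2 - 2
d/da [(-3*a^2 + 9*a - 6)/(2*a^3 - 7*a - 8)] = 3*((2*a - 3)*(-2*a^3 + 7*a + 8) + (6*a^2 - 7)*(a^2 - 3*a + 2))/(-2*a^3 + 7*a + 8)^2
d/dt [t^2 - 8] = 2*t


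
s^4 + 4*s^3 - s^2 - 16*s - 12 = (s - 2)*(s + 1)*(s + 2)*(s + 3)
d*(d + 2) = d^2 + 2*d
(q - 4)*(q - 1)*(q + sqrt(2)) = q^3 - 5*q^2 + sqrt(2)*q^2 - 5*sqrt(2)*q + 4*q + 4*sqrt(2)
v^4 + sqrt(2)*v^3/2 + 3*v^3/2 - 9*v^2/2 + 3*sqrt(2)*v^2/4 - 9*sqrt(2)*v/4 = v*(v - 3/2)*(v + 3)*(v + sqrt(2)/2)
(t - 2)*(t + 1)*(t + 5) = t^3 + 4*t^2 - 7*t - 10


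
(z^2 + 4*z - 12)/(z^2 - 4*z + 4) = (z + 6)/(z - 2)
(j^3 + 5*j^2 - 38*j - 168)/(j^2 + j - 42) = j + 4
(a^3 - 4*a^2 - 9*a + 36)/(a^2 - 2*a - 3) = (a^2 - a - 12)/(a + 1)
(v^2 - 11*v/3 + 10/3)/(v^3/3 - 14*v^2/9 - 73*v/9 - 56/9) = 3*(-3*v^2 + 11*v - 10)/(-3*v^3 + 14*v^2 + 73*v + 56)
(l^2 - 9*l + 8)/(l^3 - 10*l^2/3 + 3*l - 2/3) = 3*(l - 8)/(3*l^2 - 7*l + 2)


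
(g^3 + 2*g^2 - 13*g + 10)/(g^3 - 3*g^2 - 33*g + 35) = (g - 2)/(g - 7)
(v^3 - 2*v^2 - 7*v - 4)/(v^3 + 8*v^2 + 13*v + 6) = (v - 4)/(v + 6)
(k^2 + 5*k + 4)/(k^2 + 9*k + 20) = (k + 1)/(k + 5)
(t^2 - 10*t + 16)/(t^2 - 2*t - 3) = (-t^2 + 10*t - 16)/(-t^2 + 2*t + 3)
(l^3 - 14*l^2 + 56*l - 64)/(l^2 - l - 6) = (-l^3 + 14*l^2 - 56*l + 64)/(-l^2 + l + 6)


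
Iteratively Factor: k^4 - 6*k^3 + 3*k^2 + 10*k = (k + 1)*(k^3 - 7*k^2 + 10*k) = k*(k + 1)*(k^2 - 7*k + 10) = k*(k - 2)*(k + 1)*(k - 5)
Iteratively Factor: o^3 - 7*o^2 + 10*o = (o - 5)*(o^2 - 2*o) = (o - 5)*(o - 2)*(o)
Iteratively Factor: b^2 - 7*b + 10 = (b - 5)*(b - 2)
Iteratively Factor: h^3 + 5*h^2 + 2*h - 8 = (h - 1)*(h^2 + 6*h + 8) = (h - 1)*(h + 4)*(h + 2)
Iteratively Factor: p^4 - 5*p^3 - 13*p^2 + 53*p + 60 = (p - 4)*(p^3 - p^2 - 17*p - 15) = (p - 4)*(p + 1)*(p^2 - 2*p - 15) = (p - 4)*(p + 1)*(p + 3)*(p - 5)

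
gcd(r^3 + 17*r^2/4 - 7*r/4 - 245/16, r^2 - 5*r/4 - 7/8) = r - 7/4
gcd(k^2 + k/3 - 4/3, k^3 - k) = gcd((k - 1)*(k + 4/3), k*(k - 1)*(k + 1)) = k - 1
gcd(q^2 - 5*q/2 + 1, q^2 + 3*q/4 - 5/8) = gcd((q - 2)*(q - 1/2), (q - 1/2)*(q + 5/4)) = q - 1/2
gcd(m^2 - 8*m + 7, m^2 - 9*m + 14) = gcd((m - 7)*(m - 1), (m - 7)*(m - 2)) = m - 7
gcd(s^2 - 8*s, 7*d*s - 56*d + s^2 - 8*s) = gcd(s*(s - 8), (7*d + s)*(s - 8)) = s - 8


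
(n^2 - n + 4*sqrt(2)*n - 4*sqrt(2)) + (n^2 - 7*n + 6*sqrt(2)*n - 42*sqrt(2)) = 2*n^2 - 8*n + 10*sqrt(2)*n - 46*sqrt(2)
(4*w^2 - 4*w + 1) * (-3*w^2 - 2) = -12*w^4 + 12*w^3 - 11*w^2 + 8*w - 2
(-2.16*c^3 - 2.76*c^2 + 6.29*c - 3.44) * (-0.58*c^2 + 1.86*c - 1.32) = 1.2528*c^5 - 2.4168*c^4 - 5.9306*c^3 + 17.3378*c^2 - 14.7012*c + 4.5408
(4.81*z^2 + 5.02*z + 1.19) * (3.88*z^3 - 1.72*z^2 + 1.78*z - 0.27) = 18.6628*z^5 + 11.2044*z^4 + 4.5446*z^3 + 5.5901*z^2 + 0.7628*z - 0.3213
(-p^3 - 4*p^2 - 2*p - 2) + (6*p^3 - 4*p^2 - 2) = 5*p^3 - 8*p^2 - 2*p - 4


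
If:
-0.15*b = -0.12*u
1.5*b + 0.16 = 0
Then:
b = -0.11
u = -0.13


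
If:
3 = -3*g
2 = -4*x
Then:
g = -1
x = -1/2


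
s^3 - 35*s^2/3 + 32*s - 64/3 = (s - 8)*(s - 8/3)*(s - 1)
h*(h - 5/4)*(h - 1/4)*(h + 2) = h^4 + h^3/2 - 43*h^2/16 + 5*h/8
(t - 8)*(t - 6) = t^2 - 14*t + 48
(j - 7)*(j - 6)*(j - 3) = j^3 - 16*j^2 + 81*j - 126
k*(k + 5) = k^2 + 5*k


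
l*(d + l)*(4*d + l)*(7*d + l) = 28*d^3*l + 39*d^2*l^2 + 12*d*l^3 + l^4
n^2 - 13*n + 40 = (n - 8)*(n - 5)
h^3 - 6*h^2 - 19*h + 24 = (h - 8)*(h - 1)*(h + 3)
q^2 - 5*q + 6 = (q - 3)*(q - 2)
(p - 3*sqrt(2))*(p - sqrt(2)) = p^2 - 4*sqrt(2)*p + 6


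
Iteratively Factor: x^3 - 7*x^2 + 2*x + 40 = (x + 2)*(x^2 - 9*x + 20) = (x - 5)*(x + 2)*(x - 4)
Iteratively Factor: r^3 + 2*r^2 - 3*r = (r - 1)*(r^2 + 3*r) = r*(r - 1)*(r + 3)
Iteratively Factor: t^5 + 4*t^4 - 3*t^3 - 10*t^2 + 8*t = (t - 1)*(t^4 + 5*t^3 + 2*t^2 - 8*t) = (t - 1)*(t + 4)*(t^3 + t^2 - 2*t) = (t - 1)^2*(t + 4)*(t^2 + 2*t) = (t - 1)^2*(t + 2)*(t + 4)*(t)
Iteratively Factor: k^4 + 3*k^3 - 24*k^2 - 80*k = (k)*(k^3 + 3*k^2 - 24*k - 80) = k*(k + 4)*(k^2 - k - 20) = k*(k + 4)^2*(k - 5)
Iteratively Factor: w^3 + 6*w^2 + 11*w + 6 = (w + 3)*(w^2 + 3*w + 2) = (w + 2)*(w + 3)*(w + 1)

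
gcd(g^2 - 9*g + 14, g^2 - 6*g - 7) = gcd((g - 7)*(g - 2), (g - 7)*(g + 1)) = g - 7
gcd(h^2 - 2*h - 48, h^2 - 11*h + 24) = h - 8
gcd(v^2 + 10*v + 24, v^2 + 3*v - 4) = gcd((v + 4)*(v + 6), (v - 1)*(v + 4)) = v + 4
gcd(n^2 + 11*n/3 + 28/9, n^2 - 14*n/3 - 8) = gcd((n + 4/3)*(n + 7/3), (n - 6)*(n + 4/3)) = n + 4/3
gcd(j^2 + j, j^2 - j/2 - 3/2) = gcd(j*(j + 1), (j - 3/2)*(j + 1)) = j + 1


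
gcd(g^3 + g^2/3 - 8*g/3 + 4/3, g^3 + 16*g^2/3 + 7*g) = 1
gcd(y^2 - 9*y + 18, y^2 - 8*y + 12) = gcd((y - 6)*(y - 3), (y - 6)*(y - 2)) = y - 6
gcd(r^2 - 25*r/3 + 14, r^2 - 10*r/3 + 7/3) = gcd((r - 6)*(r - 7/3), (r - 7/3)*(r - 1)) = r - 7/3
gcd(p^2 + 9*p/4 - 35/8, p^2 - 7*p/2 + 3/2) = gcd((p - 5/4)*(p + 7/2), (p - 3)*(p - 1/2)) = 1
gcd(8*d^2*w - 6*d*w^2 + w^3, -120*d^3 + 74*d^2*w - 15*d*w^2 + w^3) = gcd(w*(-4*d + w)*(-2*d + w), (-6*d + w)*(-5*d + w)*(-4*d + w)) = -4*d + w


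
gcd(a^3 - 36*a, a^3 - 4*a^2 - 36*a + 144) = a^2 - 36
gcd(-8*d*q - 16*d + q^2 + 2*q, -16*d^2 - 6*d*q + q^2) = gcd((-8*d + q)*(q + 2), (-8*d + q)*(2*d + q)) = -8*d + q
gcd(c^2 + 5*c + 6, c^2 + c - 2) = c + 2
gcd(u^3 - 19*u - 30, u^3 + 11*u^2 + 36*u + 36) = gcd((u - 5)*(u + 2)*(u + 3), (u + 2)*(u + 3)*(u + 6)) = u^2 + 5*u + 6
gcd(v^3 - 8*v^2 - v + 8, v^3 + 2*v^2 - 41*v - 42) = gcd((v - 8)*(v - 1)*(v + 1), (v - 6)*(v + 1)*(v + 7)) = v + 1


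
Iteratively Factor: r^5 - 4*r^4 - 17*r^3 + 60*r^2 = (r + 4)*(r^4 - 8*r^3 + 15*r^2) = (r - 3)*(r + 4)*(r^3 - 5*r^2) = r*(r - 3)*(r + 4)*(r^2 - 5*r) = r^2*(r - 3)*(r + 4)*(r - 5)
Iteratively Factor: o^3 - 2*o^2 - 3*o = (o + 1)*(o^2 - 3*o) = o*(o + 1)*(o - 3)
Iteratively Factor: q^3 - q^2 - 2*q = (q + 1)*(q^2 - 2*q) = q*(q + 1)*(q - 2)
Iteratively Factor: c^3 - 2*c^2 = (c - 2)*(c^2) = c*(c - 2)*(c)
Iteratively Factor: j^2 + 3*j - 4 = (j - 1)*(j + 4)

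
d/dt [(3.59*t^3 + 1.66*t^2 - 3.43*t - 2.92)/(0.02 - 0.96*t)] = (-6.8928*t^3 - 1.3782*t^2 + 0.0663999999999998*t - 2.8718)/(0.9216*t^2 - 0.0384*t + 0.0004)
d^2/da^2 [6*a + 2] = 0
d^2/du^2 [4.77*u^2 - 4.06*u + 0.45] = 9.54000000000000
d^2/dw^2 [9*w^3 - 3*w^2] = 54*w - 6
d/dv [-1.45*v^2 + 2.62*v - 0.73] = 2.62 - 2.9*v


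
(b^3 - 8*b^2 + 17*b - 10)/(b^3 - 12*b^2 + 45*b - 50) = (b - 1)/(b - 5)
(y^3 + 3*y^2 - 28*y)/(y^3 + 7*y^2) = (y - 4)/y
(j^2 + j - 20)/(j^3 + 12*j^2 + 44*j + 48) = (j^2 + j - 20)/(j^3 + 12*j^2 + 44*j + 48)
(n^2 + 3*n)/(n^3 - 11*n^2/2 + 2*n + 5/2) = 2*n*(n + 3)/(2*n^3 - 11*n^2 + 4*n + 5)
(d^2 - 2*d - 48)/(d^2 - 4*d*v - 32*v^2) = (-d^2 + 2*d + 48)/(-d^2 + 4*d*v + 32*v^2)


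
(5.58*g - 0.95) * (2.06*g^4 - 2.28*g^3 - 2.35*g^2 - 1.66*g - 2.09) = 11.4948*g^5 - 14.6794*g^4 - 10.947*g^3 - 7.0303*g^2 - 10.0852*g + 1.9855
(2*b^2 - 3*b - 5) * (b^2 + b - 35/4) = 2*b^4 - b^3 - 51*b^2/2 + 85*b/4 + 175/4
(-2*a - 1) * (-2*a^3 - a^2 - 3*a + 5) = 4*a^4 + 4*a^3 + 7*a^2 - 7*a - 5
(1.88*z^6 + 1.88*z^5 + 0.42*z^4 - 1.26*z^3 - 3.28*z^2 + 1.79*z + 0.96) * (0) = 0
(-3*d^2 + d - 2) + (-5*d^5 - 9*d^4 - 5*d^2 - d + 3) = -5*d^5 - 9*d^4 - 8*d^2 + 1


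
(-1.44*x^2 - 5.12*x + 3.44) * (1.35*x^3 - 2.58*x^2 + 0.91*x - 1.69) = -1.944*x^5 - 3.1968*x^4 + 16.5432*x^3 - 11.1008*x^2 + 11.7832*x - 5.8136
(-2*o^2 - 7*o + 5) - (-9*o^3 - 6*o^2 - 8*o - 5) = 9*o^3 + 4*o^2 + o + 10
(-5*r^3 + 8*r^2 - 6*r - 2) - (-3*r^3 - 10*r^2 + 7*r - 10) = -2*r^3 + 18*r^2 - 13*r + 8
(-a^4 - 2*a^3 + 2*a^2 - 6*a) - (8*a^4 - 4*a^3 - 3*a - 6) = -9*a^4 + 2*a^3 + 2*a^2 - 3*a + 6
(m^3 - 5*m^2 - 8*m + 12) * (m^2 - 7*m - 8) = m^5 - 12*m^4 + 19*m^3 + 108*m^2 - 20*m - 96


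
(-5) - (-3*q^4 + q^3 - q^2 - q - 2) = 3*q^4 - q^3 + q^2 + q - 3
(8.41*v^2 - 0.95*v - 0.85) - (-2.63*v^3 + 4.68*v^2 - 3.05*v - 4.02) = 2.63*v^3 + 3.73*v^2 + 2.1*v + 3.17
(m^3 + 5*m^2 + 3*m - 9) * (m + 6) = m^4 + 11*m^3 + 33*m^2 + 9*m - 54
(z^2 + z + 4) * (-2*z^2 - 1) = -2*z^4 - 2*z^3 - 9*z^2 - z - 4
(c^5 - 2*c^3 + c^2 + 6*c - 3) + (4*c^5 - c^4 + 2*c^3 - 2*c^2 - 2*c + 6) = 5*c^5 - c^4 - c^2 + 4*c + 3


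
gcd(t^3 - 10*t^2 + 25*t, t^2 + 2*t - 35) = t - 5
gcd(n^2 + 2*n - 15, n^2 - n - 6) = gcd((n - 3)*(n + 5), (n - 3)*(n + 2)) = n - 3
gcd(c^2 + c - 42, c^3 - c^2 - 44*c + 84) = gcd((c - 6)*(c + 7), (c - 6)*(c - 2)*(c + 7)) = c^2 + c - 42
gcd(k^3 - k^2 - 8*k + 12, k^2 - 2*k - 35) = 1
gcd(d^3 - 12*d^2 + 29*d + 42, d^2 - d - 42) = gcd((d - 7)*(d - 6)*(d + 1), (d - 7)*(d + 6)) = d - 7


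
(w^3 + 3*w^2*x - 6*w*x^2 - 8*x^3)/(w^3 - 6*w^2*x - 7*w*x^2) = (-w^2 - 2*w*x + 8*x^2)/(w*(-w + 7*x))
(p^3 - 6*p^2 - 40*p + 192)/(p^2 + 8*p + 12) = (p^2 - 12*p + 32)/(p + 2)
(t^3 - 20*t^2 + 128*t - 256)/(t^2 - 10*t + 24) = (t^2 - 16*t + 64)/(t - 6)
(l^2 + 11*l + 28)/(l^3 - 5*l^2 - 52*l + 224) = (l + 4)/(l^2 - 12*l + 32)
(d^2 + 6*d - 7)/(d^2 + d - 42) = (d - 1)/(d - 6)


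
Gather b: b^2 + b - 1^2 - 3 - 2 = b^2 + b - 6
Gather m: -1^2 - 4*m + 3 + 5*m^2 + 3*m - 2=5*m^2 - m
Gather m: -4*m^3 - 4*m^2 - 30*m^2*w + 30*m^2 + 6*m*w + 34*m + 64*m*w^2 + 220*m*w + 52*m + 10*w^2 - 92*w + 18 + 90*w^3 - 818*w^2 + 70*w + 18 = -4*m^3 + m^2*(26 - 30*w) + m*(64*w^2 + 226*w + 86) + 90*w^3 - 808*w^2 - 22*w + 36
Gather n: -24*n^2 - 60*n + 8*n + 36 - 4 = -24*n^2 - 52*n + 32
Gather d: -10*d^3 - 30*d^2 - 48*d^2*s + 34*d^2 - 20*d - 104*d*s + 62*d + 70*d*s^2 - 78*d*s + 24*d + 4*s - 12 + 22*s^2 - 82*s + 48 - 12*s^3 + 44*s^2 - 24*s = -10*d^3 + d^2*(4 - 48*s) + d*(70*s^2 - 182*s + 66) - 12*s^3 + 66*s^2 - 102*s + 36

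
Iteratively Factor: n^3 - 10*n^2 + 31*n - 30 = (n - 3)*(n^2 - 7*n + 10) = (n - 3)*(n - 2)*(n - 5)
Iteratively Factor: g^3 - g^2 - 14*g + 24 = (g + 4)*(g^2 - 5*g + 6) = (g - 3)*(g + 4)*(g - 2)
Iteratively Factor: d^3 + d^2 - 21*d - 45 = (d + 3)*(d^2 - 2*d - 15) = (d - 5)*(d + 3)*(d + 3)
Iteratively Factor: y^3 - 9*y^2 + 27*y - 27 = (y - 3)*(y^2 - 6*y + 9) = (y - 3)^2*(y - 3)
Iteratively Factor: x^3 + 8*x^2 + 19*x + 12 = (x + 4)*(x^2 + 4*x + 3) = (x + 1)*(x + 4)*(x + 3)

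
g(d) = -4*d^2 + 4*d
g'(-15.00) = 124.00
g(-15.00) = -960.00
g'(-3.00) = 28.00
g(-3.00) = -48.00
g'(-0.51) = 8.08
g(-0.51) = -3.08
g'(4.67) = -33.36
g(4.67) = -68.56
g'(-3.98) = 35.84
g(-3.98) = -79.28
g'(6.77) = -50.16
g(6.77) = -156.25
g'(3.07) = -20.56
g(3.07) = -25.42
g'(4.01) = -28.08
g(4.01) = -48.28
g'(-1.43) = 15.44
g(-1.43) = -13.90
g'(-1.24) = 13.92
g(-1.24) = -11.11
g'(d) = 4 - 8*d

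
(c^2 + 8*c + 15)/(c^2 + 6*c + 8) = (c^2 + 8*c + 15)/(c^2 + 6*c + 8)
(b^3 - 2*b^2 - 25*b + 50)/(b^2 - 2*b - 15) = (b^2 + 3*b - 10)/(b + 3)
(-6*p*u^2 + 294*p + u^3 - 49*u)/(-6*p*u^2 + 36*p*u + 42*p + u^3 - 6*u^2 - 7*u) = (u + 7)/(u + 1)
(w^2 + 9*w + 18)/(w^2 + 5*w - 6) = (w + 3)/(w - 1)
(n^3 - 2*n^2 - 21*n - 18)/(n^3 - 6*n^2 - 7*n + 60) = (n^2 - 5*n - 6)/(n^2 - 9*n + 20)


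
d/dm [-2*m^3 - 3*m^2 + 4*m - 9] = -6*m^2 - 6*m + 4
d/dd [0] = 0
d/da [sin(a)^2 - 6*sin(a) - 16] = 2*(sin(a) - 3)*cos(a)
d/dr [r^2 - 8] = 2*r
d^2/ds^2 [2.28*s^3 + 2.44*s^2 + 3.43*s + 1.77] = 13.68*s + 4.88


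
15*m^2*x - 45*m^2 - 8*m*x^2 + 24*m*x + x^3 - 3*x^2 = (-5*m + x)*(-3*m + x)*(x - 3)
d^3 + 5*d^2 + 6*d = d*(d + 2)*(d + 3)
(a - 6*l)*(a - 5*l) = a^2 - 11*a*l + 30*l^2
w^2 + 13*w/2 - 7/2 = (w - 1/2)*(w + 7)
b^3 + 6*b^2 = b^2*(b + 6)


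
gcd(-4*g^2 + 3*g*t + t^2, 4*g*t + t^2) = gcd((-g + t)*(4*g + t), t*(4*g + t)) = 4*g + t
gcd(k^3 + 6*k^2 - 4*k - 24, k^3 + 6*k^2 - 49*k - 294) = k + 6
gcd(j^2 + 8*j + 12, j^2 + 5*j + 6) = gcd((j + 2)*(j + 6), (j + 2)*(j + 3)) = j + 2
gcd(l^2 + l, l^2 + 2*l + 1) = l + 1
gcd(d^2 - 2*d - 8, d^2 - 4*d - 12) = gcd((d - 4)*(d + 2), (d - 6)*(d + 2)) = d + 2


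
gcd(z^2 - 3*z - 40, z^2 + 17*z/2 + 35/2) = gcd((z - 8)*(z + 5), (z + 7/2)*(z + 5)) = z + 5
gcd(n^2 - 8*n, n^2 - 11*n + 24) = n - 8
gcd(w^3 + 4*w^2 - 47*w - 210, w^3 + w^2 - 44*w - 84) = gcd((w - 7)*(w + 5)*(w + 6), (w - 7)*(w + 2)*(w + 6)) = w^2 - w - 42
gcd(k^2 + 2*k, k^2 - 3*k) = k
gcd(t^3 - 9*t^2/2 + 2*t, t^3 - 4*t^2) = t^2 - 4*t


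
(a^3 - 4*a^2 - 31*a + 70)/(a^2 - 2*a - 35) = a - 2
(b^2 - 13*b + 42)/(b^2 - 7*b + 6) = (b - 7)/(b - 1)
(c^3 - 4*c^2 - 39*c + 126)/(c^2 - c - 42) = c - 3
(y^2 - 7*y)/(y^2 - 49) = y/(y + 7)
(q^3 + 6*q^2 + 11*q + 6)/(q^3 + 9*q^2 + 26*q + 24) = (q + 1)/(q + 4)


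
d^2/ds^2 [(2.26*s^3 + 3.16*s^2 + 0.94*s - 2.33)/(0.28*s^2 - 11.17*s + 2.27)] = (-2.22044604925031e-16*s^5 + 1.4210854715202e-14*s^4 + 580.996339999999*s^3 - 356.973012*s^2 + 110.012388*s - 498.225758)/(0.021952*s^6 - 2.627184*s^5 + 105.33978*s^4 - 1436.266525*s^3 + 854.004645*s^2 - 172.673679*s + 11.697083)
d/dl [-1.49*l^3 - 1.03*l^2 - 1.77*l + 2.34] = -4.47*l^2 - 2.06*l - 1.77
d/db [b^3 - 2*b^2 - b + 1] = 3*b^2 - 4*b - 1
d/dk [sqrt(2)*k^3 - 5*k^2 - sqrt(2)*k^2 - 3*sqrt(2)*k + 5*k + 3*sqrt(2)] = 3*sqrt(2)*k^2 - 10*k - 2*sqrt(2)*k - 3*sqrt(2) + 5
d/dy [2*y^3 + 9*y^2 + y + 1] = 6*y^2 + 18*y + 1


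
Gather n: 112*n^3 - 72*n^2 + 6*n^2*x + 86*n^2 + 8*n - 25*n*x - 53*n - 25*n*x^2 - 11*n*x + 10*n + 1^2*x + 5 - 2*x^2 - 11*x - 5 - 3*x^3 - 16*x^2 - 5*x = 112*n^3 + n^2*(6*x + 14) + n*(-25*x^2 - 36*x - 35) - 3*x^3 - 18*x^2 - 15*x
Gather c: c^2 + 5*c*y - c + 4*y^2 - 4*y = c^2 + c*(5*y - 1) + 4*y^2 - 4*y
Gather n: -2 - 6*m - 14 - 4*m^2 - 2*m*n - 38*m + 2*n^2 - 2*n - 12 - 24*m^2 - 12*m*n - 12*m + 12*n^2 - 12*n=-28*m^2 - 56*m + 14*n^2 + n*(-14*m - 14) - 28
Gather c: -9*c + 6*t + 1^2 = -9*c + 6*t + 1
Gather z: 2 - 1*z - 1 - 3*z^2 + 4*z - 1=-3*z^2 + 3*z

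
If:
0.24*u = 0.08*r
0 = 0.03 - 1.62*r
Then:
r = 0.02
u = 0.01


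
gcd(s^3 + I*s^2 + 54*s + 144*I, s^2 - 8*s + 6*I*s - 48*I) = s + 6*I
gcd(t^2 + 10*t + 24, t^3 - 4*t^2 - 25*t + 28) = t + 4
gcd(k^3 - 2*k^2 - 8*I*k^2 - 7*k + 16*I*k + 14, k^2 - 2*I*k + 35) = k - 7*I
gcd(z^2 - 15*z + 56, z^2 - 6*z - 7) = z - 7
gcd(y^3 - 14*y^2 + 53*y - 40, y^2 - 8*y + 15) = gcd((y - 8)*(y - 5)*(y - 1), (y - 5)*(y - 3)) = y - 5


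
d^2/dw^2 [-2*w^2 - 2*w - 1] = -4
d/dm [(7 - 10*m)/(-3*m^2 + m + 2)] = (30*m^2 - 10*m - (6*m - 1)*(10*m - 7) - 20)/(-3*m^2 + m + 2)^2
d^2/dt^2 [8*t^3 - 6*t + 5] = 48*t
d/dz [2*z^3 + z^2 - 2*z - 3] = 6*z^2 + 2*z - 2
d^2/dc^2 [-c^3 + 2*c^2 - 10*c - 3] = 4 - 6*c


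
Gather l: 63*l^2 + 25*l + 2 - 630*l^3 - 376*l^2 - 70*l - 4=-630*l^3 - 313*l^2 - 45*l - 2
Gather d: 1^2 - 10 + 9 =0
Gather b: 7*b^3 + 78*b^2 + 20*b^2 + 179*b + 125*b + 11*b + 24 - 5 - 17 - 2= 7*b^3 + 98*b^2 + 315*b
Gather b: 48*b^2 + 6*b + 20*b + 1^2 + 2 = 48*b^2 + 26*b + 3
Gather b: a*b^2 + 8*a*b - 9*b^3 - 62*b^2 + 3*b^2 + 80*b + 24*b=-9*b^3 + b^2*(a - 59) + b*(8*a + 104)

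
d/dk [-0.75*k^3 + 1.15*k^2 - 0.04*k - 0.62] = -2.25*k^2 + 2.3*k - 0.04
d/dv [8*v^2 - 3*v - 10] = 16*v - 3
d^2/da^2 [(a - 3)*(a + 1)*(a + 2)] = 6*a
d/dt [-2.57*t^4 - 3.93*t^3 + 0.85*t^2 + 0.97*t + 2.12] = -10.28*t^3 - 11.79*t^2 + 1.7*t + 0.97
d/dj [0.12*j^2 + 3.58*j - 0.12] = 0.24*j + 3.58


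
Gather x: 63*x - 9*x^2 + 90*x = -9*x^2 + 153*x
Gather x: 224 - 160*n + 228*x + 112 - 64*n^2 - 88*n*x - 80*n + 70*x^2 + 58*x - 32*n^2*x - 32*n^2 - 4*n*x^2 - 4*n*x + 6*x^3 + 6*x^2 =-96*n^2 - 240*n + 6*x^3 + x^2*(76 - 4*n) + x*(-32*n^2 - 92*n + 286) + 336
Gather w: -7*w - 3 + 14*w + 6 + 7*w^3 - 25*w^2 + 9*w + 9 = 7*w^3 - 25*w^2 + 16*w + 12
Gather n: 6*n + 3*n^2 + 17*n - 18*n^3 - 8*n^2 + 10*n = -18*n^3 - 5*n^2 + 33*n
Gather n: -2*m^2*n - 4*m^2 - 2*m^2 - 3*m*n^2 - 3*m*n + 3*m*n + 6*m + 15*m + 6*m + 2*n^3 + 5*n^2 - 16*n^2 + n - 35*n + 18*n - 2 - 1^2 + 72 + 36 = -6*m^2 + 27*m + 2*n^3 + n^2*(-3*m - 11) + n*(-2*m^2 - 16) + 105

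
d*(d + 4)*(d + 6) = d^3 + 10*d^2 + 24*d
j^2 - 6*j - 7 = (j - 7)*(j + 1)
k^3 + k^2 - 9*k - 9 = (k - 3)*(k + 1)*(k + 3)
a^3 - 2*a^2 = a^2*(a - 2)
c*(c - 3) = c^2 - 3*c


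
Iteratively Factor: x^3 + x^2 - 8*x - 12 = (x - 3)*(x^2 + 4*x + 4) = (x - 3)*(x + 2)*(x + 2)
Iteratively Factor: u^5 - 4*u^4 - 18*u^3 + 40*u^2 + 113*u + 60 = (u + 1)*(u^4 - 5*u^3 - 13*u^2 + 53*u + 60) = (u + 1)*(u + 3)*(u^3 - 8*u^2 + 11*u + 20) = (u - 4)*(u + 1)*(u + 3)*(u^2 - 4*u - 5) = (u - 4)*(u + 1)^2*(u + 3)*(u - 5)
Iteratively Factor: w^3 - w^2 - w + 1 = (w + 1)*(w^2 - 2*w + 1) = (w - 1)*(w + 1)*(w - 1)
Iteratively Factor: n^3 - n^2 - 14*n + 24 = (n - 3)*(n^2 + 2*n - 8) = (n - 3)*(n - 2)*(n + 4)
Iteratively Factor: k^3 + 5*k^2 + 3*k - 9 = (k + 3)*(k^2 + 2*k - 3) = (k - 1)*(k + 3)*(k + 3)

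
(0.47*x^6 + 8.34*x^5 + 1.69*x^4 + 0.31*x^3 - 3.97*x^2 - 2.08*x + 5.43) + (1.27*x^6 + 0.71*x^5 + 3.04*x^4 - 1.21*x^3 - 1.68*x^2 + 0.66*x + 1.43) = 1.74*x^6 + 9.05*x^5 + 4.73*x^4 - 0.9*x^3 - 5.65*x^2 - 1.42*x + 6.86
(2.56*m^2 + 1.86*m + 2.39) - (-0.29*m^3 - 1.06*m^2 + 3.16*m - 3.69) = 0.29*m^3 + 3.62*m^2 - 1.3*m + 6.08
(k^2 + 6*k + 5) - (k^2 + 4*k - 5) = 2*k + 10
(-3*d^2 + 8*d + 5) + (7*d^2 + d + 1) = 4*d^2 + 9*d + 6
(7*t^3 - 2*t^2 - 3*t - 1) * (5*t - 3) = 35*t^4 - 31*t^3 - 9*t^2 + 4*t + 3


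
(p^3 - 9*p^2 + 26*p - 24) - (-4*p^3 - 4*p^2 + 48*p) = 5*p^3 - 5*p^2 - 22*p - 24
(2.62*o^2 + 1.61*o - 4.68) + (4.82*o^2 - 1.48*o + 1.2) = 7.44*o^2 + 0.13*o - 3.48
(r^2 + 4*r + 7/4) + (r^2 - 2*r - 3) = 2*r^2 + 2*r - 5/4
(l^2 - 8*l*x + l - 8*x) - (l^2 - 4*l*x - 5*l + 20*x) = -4*l*x + 6*l - 28*x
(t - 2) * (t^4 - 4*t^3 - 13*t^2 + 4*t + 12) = t^5 - 6*t^4 - 5*t^3 + 30*t^2 + 4*t - 24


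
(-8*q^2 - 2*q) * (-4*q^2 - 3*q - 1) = 32*q^4 + 32*q^3 + 14*q^2 + 2*q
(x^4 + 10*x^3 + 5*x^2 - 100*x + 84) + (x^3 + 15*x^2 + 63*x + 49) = x^4 + 11*x^3 + 20*x^2 - 37*x + 133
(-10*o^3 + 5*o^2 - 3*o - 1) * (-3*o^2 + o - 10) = 30*o^5 - 25*o^4 + 114*o^3 - 50*o^2 + 29*o + 10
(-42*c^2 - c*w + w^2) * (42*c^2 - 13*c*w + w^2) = -1764*c^4 + 504*c^3*w + 13*c^2*w^2 - 14*c*w^3 + w^4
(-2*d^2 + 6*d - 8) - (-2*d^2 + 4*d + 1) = 2*d - 9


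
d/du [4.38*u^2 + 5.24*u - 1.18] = 8.76*u + 5.24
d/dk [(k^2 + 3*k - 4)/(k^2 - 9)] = (-3*k^2 - 10*k - 27)/(k^4 - 18*k^2 + 81)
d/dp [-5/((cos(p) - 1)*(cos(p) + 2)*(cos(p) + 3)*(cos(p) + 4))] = -10*(37*cos(p)/2 + 6*cos(2*p) + cos(3*p)/2 + 5)*sin(p)/((cos(p) - 1)^2*(cos(p) + 2)^2*(cos(p) + 3)^2*(cos(p) + 4)^2)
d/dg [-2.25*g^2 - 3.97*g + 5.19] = -4.5*g - 3.97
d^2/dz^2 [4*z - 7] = 0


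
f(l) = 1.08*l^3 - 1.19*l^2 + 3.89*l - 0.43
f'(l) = 3.24*l^2 - 2.38*l + 3.89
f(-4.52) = -142.06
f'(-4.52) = 80.84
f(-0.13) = -0.96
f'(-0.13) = 4.25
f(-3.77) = -89.88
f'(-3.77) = 58.91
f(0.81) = 2.51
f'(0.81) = 4.09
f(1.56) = 6.84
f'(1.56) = 8.06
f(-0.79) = -4.78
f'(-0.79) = 7.79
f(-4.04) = -106.78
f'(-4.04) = 66.39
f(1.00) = 3.35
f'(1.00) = 4.75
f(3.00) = 29.69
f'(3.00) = 25.91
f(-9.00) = -919.15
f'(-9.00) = 287.75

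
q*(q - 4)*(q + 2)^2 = q^4 - 12*q^2 - 16*q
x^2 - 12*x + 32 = (x - 8)*(x - 4)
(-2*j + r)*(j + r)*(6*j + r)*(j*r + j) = -12*j^4*r - 12*j^4 - 8*j^3*r^2 - 8*j^3*r + 5*j^2*r^3 + 5*j^2*r^2 + j*r^4 + j*r^3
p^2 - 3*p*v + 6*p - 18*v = (p + 6)*(p - 3*v)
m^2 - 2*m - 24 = (m - 6)*(m + 4)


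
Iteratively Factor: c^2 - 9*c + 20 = (c - 4)*(c - 5)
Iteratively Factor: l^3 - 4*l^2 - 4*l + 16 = (l + 2)*(l^2 - 6*l + 8) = (l - 4)*(l + 2)*(l - 2)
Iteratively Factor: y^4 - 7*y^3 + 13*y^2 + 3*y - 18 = (y - 2)*(y^3 - 5*y^2 + 3*y + 9) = (y - 3)*(y - 2)*(y^2 - 2*y - 3) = (y - 3)*(y - 2)*(y + 1)*(y - 3)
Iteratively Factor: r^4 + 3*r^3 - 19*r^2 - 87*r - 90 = (r + 2)*(r^3 + r^2 - 21*r - 45) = (r + 2)*(r + 3)*(r^2 - 2*r - 15) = (r + 2)*(r + 3)^2*(r - 5)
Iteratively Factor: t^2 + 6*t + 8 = (t + 4)*(t + 2)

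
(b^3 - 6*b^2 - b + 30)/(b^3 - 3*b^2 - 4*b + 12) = (b - 5)/(b - 2)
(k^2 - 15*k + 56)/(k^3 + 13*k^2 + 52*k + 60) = (k^2 - 15*k + 56)/(k^3 + 13*k^2 + 52*k + 60)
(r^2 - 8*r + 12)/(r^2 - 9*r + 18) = (r - 2)/(r - 3)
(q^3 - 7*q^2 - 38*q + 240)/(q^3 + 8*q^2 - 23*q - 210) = (q - 8)/(q + 7)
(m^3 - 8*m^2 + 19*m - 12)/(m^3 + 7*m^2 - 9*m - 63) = (m^2 - 5*m + 4)/(m^2 + 10*m + 21)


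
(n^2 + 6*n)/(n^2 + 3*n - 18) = n/(n - 3)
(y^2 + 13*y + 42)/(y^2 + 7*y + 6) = (y + 7)/(y + 1)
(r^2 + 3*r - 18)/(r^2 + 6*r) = (r - 3)/r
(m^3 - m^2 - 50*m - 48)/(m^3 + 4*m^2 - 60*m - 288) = (m + 1)/(m + 6)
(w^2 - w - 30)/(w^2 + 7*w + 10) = (w - 6)/(w + 2)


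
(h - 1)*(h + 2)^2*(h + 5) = h^4 + 8*h^3 + 15*h^2 - 4*h - 20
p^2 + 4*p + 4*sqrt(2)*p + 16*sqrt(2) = (p + 4)*(p + 4*sqrt(2))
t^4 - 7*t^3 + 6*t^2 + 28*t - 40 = (t - 5)*(t - 2)^2*(t + 2)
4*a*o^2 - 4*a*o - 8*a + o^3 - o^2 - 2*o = (4*a + o)*(o - 2)*(o + 1)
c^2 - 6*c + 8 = (c - 4)*(c - 2)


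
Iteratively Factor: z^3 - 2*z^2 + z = (z)*(z^2 - 2*z + 1) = z*(z - 1)*(z - 1)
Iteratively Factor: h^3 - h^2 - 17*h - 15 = (h + 3)*(h^2 - 4*h - 5) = (h - 5)*(h + 3)*(h + 1)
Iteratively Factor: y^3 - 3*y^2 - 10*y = (y)*(y^2 - 3*y - 10) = y*(y - 5)*(y + 2)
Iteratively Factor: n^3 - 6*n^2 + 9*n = (n - 3)*(n^2 - 3*n) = n*(n - 3)*(n - 3)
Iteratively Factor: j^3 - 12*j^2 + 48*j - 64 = (j - 4)*(j^2 - 8*j + 16) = (j - 4)^2*(j - 4)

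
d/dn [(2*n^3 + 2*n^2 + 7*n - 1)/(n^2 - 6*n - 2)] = (2*n^4 - 24*n^3 - 31*n^2 - 6*n - 20)/(n^4 - 12*n^3 + 32*n^2 + 24*n + 4)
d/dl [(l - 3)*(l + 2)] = 2*l - 1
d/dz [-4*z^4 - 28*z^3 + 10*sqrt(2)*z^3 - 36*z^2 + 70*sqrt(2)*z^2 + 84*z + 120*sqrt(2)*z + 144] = -16*z^3 - 84*z^2 + 30*sqrt(2)*z^2 - 72*z + 140*sqrt(2)*z + 84 + 120*sqrt(2)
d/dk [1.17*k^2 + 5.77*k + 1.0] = 2.34*k + 5.77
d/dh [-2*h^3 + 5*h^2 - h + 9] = -6*h^2 + 10*h - 1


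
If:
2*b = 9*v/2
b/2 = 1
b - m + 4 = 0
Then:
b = 2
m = 6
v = 8/9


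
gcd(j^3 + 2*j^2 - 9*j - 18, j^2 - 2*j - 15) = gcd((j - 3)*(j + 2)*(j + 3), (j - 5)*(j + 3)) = j + 3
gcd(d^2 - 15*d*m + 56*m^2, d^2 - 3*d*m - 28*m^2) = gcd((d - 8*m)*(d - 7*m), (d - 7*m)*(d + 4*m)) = d - 7*m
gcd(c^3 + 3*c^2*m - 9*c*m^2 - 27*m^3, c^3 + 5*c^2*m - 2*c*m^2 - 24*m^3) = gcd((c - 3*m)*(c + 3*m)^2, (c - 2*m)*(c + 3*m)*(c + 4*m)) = c + 3*m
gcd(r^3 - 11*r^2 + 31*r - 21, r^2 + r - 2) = r - 1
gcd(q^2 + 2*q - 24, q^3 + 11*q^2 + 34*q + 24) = q + 6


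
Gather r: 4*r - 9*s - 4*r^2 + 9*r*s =-4*r^2 + r*(9*s + 4) - 9*s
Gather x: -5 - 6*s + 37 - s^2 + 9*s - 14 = -s^2 + 3*s + 18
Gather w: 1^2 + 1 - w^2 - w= -w^2 - w + 2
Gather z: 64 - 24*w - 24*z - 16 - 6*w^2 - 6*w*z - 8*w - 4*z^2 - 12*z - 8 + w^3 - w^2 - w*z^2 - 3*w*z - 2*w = w^3 - 7*w^2 - 34*w + z^2*(-w - 4) + z*(-9*w - 36) + 40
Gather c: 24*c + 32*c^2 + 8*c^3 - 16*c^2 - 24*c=8*c^3 + 16*c^2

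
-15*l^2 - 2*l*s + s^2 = (-5*l + s)*(3*l + s)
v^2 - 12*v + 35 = (v - 7)*(v - 5)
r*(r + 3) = r^2 + 3*r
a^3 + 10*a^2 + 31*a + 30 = (a + 2)*(a + 3)*(a + 5)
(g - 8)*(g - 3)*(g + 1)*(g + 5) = g^4 - 5*g^3 - 37*g^2 + 89*g + 120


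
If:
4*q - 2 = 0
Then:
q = 1/2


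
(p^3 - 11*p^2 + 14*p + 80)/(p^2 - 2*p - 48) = (p^2 - 3*p - 10)/(p + 6)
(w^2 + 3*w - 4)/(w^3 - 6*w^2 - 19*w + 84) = (w - 1)/(w^2 - 10*w + 21)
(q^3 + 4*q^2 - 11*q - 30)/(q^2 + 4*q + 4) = (q^2 + 2*q - 15)/(q + 2)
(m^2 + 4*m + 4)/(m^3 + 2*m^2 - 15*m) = (m^2 + 4*m + 4)/(m*(m^2 + 2*m - 15))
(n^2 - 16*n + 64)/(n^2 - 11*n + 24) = (n - 8)/(n - 3)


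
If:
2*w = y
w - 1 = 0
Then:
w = 1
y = 2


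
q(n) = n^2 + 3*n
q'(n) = 2*n + 3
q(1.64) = 7.61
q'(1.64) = 6.28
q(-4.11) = 4.56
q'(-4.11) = -5.22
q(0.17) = 0.54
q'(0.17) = 3.34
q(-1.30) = -2.21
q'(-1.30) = 0.40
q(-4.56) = 7.11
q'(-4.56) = -6.12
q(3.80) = 25.84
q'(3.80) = 10.60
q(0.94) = 3.70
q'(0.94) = 4.88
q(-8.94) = 53.10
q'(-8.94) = -14.88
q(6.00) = 54.00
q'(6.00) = 15.00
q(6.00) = 54.00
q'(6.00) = 15.00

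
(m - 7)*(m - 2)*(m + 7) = m^3 - 2*m^2 - 49*m + 98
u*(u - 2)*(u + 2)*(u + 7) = u^4 + 7*u^3 - 4*u^2 - 28*u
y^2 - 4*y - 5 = (y - 5)*(y + 1)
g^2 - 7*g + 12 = (g - 4)*(g - 3)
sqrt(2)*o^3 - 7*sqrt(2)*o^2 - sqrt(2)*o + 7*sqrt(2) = (o - 7)*(o - 1)*(sqrt(2)*o + sqrt(2))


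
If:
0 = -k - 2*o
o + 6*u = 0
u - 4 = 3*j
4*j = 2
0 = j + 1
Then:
No Solution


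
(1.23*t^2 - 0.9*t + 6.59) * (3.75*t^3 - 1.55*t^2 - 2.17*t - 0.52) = 4.6125*t^5 - 5.2815*t^4 + 23.4384*t^3 - 8.9011*t^2 - 13.8323*t - 3.4268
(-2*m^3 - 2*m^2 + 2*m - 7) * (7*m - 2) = -14*m^4 - 10*m^3 + 18*m^2 - 53*m + 14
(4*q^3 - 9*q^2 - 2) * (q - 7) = 4*q^4 - 37*q^3 + 63*q^2 - 2*q + 14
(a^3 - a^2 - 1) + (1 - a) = a^3 - a^2 - a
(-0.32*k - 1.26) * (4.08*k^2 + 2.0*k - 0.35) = -1.3056*k^3 - 5.7808*k^2 - 2.408*k + 0.441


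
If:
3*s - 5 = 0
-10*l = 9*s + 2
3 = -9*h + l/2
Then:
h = -77/180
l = -17/10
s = 5/3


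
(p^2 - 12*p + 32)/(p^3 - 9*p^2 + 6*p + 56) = (p - 8)/(p^2 - 5*p - 14)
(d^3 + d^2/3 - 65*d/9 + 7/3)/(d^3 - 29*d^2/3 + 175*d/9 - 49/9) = (d + 3)/(d - 7)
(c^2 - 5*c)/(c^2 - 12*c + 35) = c/(c - 7)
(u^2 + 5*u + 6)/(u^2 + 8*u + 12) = (u + 3)/(u + 6)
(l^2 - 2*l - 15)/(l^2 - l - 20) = (l + 3)/(l + 4)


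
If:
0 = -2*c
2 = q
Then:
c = 0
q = 2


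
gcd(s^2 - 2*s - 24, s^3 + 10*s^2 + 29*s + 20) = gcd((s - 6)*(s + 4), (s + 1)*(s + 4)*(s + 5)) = s + 4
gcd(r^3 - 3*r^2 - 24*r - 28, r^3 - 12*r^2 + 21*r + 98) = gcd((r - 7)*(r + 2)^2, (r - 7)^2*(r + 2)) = r^2 - 5*r - 14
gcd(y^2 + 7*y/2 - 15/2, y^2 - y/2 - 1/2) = 1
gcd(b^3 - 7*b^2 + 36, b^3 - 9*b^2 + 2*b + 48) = b^2 - b - 6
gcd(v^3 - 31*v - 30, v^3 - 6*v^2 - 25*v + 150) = v^2 - v - 30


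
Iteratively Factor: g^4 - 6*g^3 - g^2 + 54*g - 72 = (g - 4)*(g^3 - 2*g^2 - 9*g + 18) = (g - 4)*(g - 3)*(g^2 + g - 6) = (g - 4)*(g - 3)*(g - 2)*(g + 3)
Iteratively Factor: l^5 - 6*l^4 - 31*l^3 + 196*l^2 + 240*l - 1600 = (l - 5)*(l^4 - l^3 - 36*l^2 + 16*l + 320) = (l - 5)*(l + 4)*(l^3 - 5*l^2 - 16*l + 80) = (l - 5)^2*(l + 4)*(l^2 - 16) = (l - 5)^2*(l + 4)^2*(l - 4)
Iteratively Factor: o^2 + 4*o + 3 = (o + 1)*(o + 3)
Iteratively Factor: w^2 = (w)*(w)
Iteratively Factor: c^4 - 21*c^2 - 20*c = (c + 4)*(c^3 - 4*c^2 - 5*c) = (c + 1)*(c + 4)*(c^2 - 5*c) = c*(c + 1)*(c + 4)*(c - 5)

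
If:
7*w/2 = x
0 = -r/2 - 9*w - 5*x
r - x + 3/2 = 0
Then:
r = -159/113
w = 3/113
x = 21/226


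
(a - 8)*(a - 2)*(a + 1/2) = a^3 - 19*a^2/2 + 11*a + 8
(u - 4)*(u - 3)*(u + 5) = u^3 - 2*u^2 - 23*u + 60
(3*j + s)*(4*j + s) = 12*j^2 + 7*j*s + s^2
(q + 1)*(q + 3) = q^2 + 4*q + 3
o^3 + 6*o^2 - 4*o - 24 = (o - 2)*(o + 2)*(o + 6)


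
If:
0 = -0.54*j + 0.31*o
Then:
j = 0.574074074074074*o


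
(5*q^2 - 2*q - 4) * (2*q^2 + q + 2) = 10*q^4 + q^3 - 8*q - 8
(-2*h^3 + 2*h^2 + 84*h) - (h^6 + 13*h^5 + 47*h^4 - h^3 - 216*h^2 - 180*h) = -h^6 - 13*h^5 - 47*h^4 - h^3 + 218*h^2 + 264*h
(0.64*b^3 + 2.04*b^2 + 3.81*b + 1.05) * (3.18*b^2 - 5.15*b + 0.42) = 2.0352*b^5 + 3.1912*b^4 + 1.8786*b^3 - 15.4257*b^2 - 3.8073*b + 0.441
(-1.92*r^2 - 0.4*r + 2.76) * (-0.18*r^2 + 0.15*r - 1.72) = 0.3456*r^4 - 0.216*r^3 + 2.7456*r^2 + 1.102*r - 4.7472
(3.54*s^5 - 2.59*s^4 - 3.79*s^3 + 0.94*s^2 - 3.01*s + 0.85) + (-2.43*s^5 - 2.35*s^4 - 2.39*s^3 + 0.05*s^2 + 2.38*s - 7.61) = 1.11*s^5 - 4.94*s^4 - 6.18*s^3 + 0.99*s^2 - 0.63*s - 6.76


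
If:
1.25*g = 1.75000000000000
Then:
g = 1.40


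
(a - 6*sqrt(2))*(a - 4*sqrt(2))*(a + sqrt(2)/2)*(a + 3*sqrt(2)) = a^4 - 13*sqrt(2)*a^3/2 - 19*a^2 + 138*sqrt(2)*a + 144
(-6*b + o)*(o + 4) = -6*b*o - 24*b + o^2 + 4*o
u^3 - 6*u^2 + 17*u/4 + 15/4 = (u - 5)*(u - 3/2)*(u + 1/2)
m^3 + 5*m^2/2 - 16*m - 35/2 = (m - 7/2)*(m + 1)*(m + 5)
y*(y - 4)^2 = y^3 - 8*y^2 + 16*y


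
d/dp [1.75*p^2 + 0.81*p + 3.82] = 3.5*p + 0.81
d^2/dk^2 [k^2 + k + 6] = 2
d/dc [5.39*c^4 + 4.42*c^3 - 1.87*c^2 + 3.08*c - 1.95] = 21.56*c^3 + 13.26*c^2 - 3.74*c + 3.08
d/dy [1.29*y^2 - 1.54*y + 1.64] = 2.58*y - 1.54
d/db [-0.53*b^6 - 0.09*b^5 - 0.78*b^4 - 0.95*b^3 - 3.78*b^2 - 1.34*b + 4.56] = -3.18*b^5 - 0.45*b^4 - 3.12*b^3 - 2.85*b^2 - 7.56*b - 1.34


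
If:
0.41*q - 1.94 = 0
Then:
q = 4.73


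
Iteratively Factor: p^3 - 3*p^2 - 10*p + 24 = (p - 2)*(p^2 - p - 12) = (p - 2)*(p + 3)*(p - 4)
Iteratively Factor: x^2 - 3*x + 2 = (x - 2)*(x - 1)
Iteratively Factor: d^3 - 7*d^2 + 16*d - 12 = (d - 2)*(d^2 - 5*d + 6) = (d - 3)*(d - 2)*(d - 2)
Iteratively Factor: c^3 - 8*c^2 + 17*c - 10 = (c - 2)*(c^2 - 6*c + 5) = (c - 5)*(c - 2)*(c - 1)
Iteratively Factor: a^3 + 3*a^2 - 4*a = (a - 1)*(a^2 + 4*a) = a*(a - 1)*(a + 4)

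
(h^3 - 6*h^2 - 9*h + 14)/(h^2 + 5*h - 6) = (h^2 - 5*h - 14)/(h + 6)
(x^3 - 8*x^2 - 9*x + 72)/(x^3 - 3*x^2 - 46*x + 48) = (x^2 - 9)/(x^2 + 5*x - 6)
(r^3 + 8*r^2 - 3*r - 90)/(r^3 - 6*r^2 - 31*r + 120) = (r + 6)/(r - 8)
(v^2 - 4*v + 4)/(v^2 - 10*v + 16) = (v - 2)/(v - 8)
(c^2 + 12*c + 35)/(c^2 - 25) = (c + 7)/(c - 5)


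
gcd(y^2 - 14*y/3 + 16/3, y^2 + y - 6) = y - 2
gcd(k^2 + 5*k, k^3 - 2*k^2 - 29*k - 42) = 1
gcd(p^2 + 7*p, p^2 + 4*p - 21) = p + 7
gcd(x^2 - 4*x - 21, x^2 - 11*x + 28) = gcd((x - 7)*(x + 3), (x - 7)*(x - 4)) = x - 7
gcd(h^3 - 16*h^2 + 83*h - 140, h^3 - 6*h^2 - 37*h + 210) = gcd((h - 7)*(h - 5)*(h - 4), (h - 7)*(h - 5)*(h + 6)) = h^2 - 12*h + 35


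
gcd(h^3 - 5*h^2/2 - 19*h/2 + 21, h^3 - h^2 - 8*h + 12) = h^2 + h - 6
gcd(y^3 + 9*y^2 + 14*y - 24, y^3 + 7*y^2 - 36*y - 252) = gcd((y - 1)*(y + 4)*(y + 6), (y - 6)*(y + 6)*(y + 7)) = y + 6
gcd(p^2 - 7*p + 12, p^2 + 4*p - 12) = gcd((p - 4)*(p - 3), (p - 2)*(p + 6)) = 1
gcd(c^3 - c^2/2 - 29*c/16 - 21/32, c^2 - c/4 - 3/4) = c + 3/4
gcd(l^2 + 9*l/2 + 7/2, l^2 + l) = l + 1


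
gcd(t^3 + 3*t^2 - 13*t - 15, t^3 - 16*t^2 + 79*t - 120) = t - 3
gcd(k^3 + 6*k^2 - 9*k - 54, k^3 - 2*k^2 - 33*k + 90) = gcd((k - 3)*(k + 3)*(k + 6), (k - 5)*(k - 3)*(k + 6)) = k^2 + 3*k - 18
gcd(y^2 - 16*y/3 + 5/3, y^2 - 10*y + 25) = y - 5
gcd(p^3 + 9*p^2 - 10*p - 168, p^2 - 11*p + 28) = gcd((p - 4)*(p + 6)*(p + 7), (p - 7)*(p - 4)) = p - 4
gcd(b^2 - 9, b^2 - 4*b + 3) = b - 3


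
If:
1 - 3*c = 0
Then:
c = 1/3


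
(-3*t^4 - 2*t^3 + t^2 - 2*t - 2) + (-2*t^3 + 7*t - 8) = -3*t^4 - 4*t^3 + t^2 + 5*t - 10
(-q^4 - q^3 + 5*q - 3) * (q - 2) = -q^5 + q^4 + 2*q^3 + 5*q^2 - 13*q + 6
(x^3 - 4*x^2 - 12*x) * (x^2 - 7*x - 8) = x^5 - 11*x^4 + 8*x^3 + 116*x^2 + 96*x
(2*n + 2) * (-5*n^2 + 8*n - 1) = -10*n^3 + 6*n^2 + 14*n - 2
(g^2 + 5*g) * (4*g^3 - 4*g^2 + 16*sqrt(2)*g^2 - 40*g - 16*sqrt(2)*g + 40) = 4*g^5 + 16*g^4 + 16*sqrt(2)*g^4 - 60*g^3 + 64*sqrt(2)*g^3 - 160*g^2 - 80*sqrt(2)*g^2 + 200*g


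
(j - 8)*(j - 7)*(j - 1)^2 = j^4 - 17*j^3 + 87*j^2 - 127*j + 56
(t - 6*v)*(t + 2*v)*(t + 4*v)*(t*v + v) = t^4*v + t^3*v - 28*t^2*v^3 - 48*t*v^4 - 28*t*v^3 - 48*v^4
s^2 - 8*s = s*(s - 8)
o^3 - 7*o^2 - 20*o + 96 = (o - 8)*(o - 3)*(o + 4)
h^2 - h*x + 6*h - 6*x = (h + 6)*(h - x)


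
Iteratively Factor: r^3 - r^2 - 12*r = (r + 3)*(r^2 - 4*r) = (r - 4)*(r + 3)*(r)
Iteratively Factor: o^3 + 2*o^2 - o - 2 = (o + 1)*(o^2 + o - 2) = (o - 1)*(o + 1)*(o + 2)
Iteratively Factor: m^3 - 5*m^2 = (m)*(m^2 - 5*m) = m^2*(m - 5)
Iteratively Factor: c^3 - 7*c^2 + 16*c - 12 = (c - 3)*(c^2 - 4*c + 4) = (c - 3)*(c - 2)*(c - 2)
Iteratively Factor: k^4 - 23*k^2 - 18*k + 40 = (k - 1)*(k^3 + k^2 - 22*k - 40) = (k - 5)*(k - 1)*(k^2 + 6*k + 8) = (k - 5)*(k - 1)*(k + 2)*(k + 4)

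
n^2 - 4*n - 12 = (n - 6)*(n + 2)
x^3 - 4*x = x*(x - 2)*(x + 2)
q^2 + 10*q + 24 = (q + 4)*(q + 6)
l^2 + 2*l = l*(l + 2)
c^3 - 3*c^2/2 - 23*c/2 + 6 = (c - 4)*(c - 1/2)*(c + 3)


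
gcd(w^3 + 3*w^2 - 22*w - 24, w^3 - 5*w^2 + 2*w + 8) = w^2 - 3*w - 4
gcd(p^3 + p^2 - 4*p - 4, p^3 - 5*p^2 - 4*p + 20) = p^2 - 4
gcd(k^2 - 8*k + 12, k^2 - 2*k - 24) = k - 6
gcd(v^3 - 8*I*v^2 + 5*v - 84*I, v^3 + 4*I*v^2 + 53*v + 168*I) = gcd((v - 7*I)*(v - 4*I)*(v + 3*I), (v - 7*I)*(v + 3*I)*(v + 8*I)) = v^2 - 4*I*v + 21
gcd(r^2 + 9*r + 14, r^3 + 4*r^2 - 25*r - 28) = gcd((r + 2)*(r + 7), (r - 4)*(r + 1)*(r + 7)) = r + 7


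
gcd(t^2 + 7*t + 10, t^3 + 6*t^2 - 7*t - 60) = t + 5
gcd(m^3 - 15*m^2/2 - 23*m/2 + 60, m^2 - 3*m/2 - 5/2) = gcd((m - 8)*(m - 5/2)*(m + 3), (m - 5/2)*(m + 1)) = m - 5/2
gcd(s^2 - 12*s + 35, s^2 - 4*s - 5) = s - 5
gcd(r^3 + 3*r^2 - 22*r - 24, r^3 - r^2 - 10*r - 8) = r^2 - 3*r - 4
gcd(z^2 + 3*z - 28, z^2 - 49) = z + 7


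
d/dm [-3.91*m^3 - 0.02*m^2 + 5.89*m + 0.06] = -11.73*m^2 - 0.04*m + 5.89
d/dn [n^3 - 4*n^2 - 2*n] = 3*n^2 - 8*n - 2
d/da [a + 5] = 1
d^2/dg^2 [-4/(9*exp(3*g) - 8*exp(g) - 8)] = 4*(2*(27*exp(2*g) - 8)^2*exp(g) + (81*exp(2*g) - 8)*(-9*exp(3*g) + 8*exp(g) + 8))*exp(g)/(-9*exp(3*g) + 8*exp(g) + 8)^3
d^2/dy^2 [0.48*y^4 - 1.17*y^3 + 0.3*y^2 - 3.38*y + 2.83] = 5.76*y^2 - 7.02*y + 0.6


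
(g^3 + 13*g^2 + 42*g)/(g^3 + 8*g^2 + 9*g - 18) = g*(g + 7)/(g^2 + 2*g - 3)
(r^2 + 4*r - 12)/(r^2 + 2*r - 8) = (r + 6)/(r + 4)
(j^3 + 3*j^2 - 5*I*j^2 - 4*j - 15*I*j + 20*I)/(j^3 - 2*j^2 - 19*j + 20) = (j - 5*I)/(j - 5)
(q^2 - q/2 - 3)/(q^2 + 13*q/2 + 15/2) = (q - 2)/(q + 5)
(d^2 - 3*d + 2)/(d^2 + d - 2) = (d - 2)/(d + 2)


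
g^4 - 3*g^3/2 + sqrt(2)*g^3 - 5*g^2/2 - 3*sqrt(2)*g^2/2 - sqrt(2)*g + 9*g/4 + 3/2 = (g - 2)*(g + 1/2)*(g - sqrt(2)/2)*(g + 3*sqrt(2)/2)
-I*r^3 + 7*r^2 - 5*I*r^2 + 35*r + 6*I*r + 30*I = (r + 5)*(r + 6*I)*(-I*r + 1)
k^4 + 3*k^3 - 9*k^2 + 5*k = k*(k - 1)^2*(k + 5)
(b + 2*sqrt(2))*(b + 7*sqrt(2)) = b^2 + 9*sqrt(2)*b + 28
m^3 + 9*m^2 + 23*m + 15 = (m + 1)*(m + 3)*(m + 5)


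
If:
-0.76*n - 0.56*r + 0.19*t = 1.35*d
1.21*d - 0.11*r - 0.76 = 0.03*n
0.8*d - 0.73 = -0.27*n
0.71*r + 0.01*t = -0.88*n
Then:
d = 0.52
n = 1.16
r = -1.49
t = 3.94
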